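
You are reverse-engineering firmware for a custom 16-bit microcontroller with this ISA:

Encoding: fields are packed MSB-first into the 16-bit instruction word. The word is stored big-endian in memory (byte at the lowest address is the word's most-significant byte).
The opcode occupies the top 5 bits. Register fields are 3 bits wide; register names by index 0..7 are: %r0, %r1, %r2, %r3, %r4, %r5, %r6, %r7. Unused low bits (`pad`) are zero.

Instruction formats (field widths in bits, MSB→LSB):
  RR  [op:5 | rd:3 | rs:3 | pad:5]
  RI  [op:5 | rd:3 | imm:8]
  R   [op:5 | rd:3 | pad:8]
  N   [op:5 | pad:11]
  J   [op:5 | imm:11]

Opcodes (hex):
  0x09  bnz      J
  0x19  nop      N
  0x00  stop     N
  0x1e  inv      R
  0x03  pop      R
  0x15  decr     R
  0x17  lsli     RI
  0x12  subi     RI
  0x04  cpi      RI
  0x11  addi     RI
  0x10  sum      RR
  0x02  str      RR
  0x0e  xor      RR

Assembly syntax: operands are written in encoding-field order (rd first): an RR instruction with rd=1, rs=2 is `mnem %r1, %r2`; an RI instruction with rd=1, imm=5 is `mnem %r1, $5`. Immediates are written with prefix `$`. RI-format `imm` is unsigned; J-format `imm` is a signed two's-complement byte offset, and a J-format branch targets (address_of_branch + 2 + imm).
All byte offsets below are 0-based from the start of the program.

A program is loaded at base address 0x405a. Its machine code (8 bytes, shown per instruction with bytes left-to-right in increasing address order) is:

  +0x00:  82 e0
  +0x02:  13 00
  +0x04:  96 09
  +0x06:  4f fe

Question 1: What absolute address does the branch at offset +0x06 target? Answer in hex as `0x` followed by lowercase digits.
0x4060

[06] 4f fe → 0x4ffe
  opcode bits[15:11]=0x9: bnz/J
  imm: (w>>0)&0x7ff=0x7fe (s11→-2) → $-2
  target = base 0x405a + off 0x06 + 2 + imm -2 = 0x4060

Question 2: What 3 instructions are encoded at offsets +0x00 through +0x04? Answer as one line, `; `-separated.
sum %r2, %r7; str %r3, %r0; subi %r6, $9

+0x00: 82 e0 ⇒ word 0x82e0 (big)
  op=0x82e0>>11=0x10 ⇒ sum (RR)
  [10:8] rd=2 = %r2
  [7:5] rs=7 = %r7
+0x02: 13 00 ⇒ word 0x1300 (big)
  op=0x1300>>11=0x2 ⇒ str (RR)
  [10:8] rd=3 = %r3
  [7:5] rs=0 = %r0
+0x04: 96 09 ⇒ word 0x9609 (big)
  op=0x9609>>11=0x12 ⇒ subi (RI)
  [10:8] rd=6 = %r6
  [7:0] imm=9 = $9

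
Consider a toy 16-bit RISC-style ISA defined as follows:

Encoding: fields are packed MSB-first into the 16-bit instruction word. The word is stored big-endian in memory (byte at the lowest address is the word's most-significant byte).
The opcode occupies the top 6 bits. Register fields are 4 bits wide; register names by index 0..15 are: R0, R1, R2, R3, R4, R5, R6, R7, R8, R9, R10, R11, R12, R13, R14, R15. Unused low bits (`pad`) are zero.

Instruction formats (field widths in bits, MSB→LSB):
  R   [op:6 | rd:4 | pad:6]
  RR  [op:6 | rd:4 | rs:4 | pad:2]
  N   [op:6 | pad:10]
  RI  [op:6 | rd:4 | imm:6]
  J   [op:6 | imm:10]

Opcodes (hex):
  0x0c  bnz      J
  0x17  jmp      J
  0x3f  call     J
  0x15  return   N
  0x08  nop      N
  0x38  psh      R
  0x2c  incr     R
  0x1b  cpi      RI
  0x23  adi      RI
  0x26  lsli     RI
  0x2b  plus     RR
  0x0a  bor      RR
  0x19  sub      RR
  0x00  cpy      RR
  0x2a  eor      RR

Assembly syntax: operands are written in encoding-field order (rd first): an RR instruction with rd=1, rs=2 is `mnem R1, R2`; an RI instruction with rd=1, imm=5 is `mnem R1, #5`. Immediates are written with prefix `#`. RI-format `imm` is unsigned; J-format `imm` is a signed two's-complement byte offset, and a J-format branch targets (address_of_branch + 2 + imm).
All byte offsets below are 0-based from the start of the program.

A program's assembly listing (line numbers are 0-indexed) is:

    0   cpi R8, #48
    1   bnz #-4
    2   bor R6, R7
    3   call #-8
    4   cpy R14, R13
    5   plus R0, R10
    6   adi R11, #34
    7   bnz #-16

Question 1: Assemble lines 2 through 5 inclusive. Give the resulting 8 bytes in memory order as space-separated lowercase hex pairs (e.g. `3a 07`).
L2: bor op=0xa:6|rd=6:4|rs=7:4|pad=0:2 ⇒ 0x299c ⇒ big 29 9c
L3: call op=0x3f:6|imm=-8:10 ⇒ 0xfff8 ⇒ big ff f8
L4: cpy op=0x0:6|rd=14:4|rs=13:4|pad=0:2 ⇒ 0x03b4 ⇒ big 03 b4
L5: plus op=0x2b:6|rd=0:4|rs=10:4|pad=0:2 ⇒ 0xac28 ⇒ big ac 28

29 9c ff f8 03 b4 ac 28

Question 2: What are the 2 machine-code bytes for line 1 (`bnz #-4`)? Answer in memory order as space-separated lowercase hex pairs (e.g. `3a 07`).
33 fc

line 1 (bnz): pack op=0xc:6|imm=-4:10 = 0x33fc; big→ 33 fc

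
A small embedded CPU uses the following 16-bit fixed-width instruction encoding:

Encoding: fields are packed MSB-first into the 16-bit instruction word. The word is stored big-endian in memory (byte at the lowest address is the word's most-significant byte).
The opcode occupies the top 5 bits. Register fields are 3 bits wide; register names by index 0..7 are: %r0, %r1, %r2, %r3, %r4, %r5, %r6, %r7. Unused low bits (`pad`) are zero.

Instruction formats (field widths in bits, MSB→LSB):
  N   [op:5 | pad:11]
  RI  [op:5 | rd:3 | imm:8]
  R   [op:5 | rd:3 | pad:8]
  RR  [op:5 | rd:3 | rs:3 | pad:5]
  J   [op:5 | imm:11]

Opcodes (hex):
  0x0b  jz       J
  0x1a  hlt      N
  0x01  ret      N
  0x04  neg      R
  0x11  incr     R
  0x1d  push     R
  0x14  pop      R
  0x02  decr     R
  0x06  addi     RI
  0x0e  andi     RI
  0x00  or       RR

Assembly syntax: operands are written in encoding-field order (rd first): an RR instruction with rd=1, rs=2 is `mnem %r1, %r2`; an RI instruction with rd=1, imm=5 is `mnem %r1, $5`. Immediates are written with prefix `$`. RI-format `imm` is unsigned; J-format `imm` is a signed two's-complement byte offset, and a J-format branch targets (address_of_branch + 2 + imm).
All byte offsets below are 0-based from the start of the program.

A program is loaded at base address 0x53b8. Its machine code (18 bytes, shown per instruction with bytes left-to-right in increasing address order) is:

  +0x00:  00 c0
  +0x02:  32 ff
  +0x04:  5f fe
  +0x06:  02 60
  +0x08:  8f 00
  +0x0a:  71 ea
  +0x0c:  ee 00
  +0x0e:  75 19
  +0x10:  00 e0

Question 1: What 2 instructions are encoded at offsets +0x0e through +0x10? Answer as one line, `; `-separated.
+0x0e: 75 19 ⇒ word 0x7519 (big)
  opcode bits[15:11]=0xe: andi/RI
  [10:8] rd=5 = %r5
  [7:0] imm=25 = $25
+0x10: 00 e0 ⇒ word 0x00e0 (big)
  opcode bits[15:11]=0x0: or/RR
  [10:8] rd=0 = %r0
  [7:5] rs=7 = %r7

andi %r5, $25; or %r0, %r7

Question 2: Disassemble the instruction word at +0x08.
incr %r7

off 0x08: read 8f 00 as big → 0x8f00
  opcode bits[15:11]=0x11: incr/R
  [10:8] rd=7 = %r7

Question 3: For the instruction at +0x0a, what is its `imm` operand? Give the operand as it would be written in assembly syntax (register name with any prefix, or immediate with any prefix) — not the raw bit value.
[0a] 71 ea → 0x71ea
  opcode bits[15:11]=0xe: andi/RI
  rd: (w>>8)&0x7=0x1 → %r1
  imm: (w>>0)&0xff=0xea → $234

$234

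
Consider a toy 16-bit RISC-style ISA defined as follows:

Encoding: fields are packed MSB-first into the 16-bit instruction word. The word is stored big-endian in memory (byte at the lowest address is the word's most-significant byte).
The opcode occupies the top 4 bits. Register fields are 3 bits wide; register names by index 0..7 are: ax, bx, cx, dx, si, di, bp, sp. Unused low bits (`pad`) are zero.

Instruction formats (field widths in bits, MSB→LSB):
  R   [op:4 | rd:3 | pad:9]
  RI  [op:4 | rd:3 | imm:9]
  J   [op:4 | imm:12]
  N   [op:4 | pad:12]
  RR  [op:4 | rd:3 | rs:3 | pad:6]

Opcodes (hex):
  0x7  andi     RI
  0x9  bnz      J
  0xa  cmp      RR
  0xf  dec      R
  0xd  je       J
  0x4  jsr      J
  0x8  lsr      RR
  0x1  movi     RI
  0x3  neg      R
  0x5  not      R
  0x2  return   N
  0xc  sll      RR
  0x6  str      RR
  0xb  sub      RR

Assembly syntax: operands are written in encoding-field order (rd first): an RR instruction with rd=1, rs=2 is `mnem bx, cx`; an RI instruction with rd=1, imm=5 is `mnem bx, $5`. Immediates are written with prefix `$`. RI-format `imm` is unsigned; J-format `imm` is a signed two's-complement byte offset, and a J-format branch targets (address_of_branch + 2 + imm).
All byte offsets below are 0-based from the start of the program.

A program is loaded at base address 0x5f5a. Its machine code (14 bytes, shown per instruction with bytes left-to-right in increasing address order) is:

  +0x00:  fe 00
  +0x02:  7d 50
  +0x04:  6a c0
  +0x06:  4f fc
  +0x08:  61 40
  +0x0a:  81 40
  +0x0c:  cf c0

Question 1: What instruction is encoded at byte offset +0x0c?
sll sp, sp

+0x0c: cf c0 ⇒ word 0xcfc0 (big)
  opcode bits[15:12]=0xc: sll/RR
  [11:9] rd=7 = sp
  [8:6] rs=7 = sp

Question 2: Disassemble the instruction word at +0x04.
@+04  big-endian(6a c0) = 0x6ac0
  opcode bits[15:12]=0x6: str/RR
  [11:9] rd=5 = di
  [8:6] rs=3 = dx

str di, dx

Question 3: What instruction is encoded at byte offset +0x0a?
off 0x0a: read 81 40 as big → 0x8140
  top 4b → 0x8 → lsr [RR]
  [11:9] rd=0 = ax
  [8:6] rs=5 = di

lsr ax, di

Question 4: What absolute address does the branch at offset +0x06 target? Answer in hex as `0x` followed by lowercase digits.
0x5f5e

@+06  big-endian(4f fc) = 0x4ffc
  opcode bits[15:12]=0x4: jsr/J
  imm@[11:0]=0xffc (s12→-4) ⇒ $-4
  target = base 0x5f5a + off 0x06 + 2 + imm -4 = 0x5f5e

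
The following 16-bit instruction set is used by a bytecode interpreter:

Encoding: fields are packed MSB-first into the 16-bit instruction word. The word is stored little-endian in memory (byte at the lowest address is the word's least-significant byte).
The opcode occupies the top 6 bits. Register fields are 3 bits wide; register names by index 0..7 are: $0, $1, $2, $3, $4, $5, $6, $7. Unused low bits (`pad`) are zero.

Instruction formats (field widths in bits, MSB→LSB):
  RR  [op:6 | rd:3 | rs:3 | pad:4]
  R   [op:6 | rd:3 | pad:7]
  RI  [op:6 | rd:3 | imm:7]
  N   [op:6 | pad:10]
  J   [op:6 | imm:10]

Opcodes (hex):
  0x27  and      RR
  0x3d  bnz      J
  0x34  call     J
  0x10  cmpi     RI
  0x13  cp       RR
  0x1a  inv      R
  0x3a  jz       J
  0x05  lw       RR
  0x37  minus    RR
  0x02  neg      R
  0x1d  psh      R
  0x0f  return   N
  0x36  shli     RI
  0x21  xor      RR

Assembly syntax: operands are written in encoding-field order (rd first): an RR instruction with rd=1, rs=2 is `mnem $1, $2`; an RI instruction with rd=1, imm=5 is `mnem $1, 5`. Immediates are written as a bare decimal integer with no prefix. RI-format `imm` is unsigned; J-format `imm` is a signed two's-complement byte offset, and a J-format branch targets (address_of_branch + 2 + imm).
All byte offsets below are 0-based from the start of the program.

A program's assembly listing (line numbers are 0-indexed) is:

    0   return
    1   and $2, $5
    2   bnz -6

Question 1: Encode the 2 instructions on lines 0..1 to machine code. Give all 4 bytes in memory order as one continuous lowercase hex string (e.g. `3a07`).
003c509d

L0: return op=0xf:6|pad=0:10 ⇒ 0x3c00 ⇒ little 00 3c
L1: and op=0x27:6|rd=2:3|rs=5:3|pad=0:4 ⇒ 0x9d50 ⇒ little 50 9d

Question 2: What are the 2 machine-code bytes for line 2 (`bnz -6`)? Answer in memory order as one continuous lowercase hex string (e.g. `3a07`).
2. bnz fields op=0x3d:6|imm=-6:10 → word f7fah → fa f7

faf7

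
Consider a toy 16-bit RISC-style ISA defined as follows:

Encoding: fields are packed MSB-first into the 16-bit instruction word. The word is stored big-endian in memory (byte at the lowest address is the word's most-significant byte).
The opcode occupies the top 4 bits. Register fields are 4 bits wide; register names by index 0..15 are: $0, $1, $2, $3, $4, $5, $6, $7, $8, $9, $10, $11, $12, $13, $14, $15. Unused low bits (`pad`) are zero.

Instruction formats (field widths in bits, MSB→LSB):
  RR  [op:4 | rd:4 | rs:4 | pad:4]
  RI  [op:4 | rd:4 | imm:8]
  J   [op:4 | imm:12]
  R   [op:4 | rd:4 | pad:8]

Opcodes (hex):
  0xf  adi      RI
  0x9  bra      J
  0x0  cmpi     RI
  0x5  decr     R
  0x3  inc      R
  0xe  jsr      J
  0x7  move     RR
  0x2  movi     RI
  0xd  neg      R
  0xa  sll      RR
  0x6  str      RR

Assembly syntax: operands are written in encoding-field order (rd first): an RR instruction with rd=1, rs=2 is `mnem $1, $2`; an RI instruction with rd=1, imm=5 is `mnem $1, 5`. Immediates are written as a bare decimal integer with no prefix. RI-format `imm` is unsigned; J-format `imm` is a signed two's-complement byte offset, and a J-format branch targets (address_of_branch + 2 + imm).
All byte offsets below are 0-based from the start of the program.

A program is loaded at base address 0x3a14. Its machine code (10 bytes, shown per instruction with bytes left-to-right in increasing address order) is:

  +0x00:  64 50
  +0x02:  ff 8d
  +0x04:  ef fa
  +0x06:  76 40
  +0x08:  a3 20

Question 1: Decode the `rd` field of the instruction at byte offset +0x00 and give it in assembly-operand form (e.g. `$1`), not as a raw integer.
$4

+0x00: 64 50 ⇒ word 0x6450 (big)
  op=0x6450>>12=0x6 ⇒ str (RR)
  rd: (w>>8)&0xf=0x4 → $4
  rs: (w>>4)&0xf=0x5 → $5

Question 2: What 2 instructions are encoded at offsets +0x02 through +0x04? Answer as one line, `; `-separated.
adi $15, 141; jsr -6

+0x02: ff 8d ⇒ word 0xff8d (big)
  op=0xff8d>>12=0xf ⇒ adi (RI)
  rd: (w>>8)&0xf=0xf → $15
  imm: (w>>0)&0xff=0x8d → 141
+0x04: ef fa ⇒ word 0xeffa (big)
  op=0xeffa>>12=0xe ⇒ jsr (J)
  imm: (w>>0)&0xfff=0xffa (s12→-6) → -6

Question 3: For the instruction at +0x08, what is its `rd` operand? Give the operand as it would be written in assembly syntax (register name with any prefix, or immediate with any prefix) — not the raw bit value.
off 0x08: read a3 20 as big → 0xa320
  top 4b → 0xa → sll [RR]
  rd: (w>>8)&0xf=0x3 → $3
  rs: (w>>4)&0xf=0x2 → $2

$3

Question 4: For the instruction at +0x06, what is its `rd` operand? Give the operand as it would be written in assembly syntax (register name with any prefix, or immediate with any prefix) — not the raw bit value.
$6

@+06  big-endian(76 40) = 0x7640
  top 4b → 0x7 → move [RR]
  rd@[11:8]=0x6 ⇒ $6
  rs@[7:4]=0x4 ⇒ $4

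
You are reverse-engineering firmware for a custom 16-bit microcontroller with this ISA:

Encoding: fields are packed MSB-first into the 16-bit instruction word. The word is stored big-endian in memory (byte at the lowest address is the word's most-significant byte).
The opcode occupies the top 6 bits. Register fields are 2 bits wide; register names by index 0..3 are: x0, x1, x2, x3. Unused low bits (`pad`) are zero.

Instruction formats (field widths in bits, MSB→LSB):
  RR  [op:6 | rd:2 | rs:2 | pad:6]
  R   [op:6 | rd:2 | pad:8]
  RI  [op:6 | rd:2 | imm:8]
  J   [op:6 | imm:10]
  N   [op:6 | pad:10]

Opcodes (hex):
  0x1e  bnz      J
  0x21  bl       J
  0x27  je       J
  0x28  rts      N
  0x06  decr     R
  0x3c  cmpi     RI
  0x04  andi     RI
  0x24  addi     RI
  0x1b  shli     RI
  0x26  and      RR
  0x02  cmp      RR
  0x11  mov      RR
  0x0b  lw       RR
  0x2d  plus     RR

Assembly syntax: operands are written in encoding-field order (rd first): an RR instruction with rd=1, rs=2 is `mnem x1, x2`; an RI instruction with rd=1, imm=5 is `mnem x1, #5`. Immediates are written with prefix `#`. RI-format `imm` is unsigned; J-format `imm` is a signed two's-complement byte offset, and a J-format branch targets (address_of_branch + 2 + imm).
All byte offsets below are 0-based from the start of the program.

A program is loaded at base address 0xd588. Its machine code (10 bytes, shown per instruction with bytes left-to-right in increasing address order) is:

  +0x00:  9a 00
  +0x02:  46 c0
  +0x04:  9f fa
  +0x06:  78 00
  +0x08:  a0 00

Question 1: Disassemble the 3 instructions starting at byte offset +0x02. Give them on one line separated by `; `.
mov x2, x3; je #-6; bnz #0

@+02  big-endian(46 c0) = 0x46c0
  opcode bits[15:10]=0x11: mov/RR
  rd: (w>>8)&0x3=0x2 → x2
  rs: (w>>6)&0x3=0x3 → x3
@+04  big-endian(9f fa) = 0x9ffa
  opcode bits[15:10]=0x27: je/J
  imm: (w>>0)&0x3ff=0x3fa (s10→-6) → #-6
@+06  big-endian(78 00) = 0x7800
  opcode bits[15:10]=0x1e: bnz/J
  imm: (w>>0)&0x3ff=0x0 → #0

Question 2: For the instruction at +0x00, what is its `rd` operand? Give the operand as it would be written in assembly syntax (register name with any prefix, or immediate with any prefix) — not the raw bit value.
[00] 9a 00 → 0x9a00
  op=0x9a00>>10=0x26 ⇒ and (RR)
  rd@[9:8]=0x2 ⇒ x2
  rs@[7:6]=0x0 ⇒ x0

x2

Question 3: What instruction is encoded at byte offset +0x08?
[08] a0 00 → 0xa000
  top 6b → 0x28 → rts [N]

rts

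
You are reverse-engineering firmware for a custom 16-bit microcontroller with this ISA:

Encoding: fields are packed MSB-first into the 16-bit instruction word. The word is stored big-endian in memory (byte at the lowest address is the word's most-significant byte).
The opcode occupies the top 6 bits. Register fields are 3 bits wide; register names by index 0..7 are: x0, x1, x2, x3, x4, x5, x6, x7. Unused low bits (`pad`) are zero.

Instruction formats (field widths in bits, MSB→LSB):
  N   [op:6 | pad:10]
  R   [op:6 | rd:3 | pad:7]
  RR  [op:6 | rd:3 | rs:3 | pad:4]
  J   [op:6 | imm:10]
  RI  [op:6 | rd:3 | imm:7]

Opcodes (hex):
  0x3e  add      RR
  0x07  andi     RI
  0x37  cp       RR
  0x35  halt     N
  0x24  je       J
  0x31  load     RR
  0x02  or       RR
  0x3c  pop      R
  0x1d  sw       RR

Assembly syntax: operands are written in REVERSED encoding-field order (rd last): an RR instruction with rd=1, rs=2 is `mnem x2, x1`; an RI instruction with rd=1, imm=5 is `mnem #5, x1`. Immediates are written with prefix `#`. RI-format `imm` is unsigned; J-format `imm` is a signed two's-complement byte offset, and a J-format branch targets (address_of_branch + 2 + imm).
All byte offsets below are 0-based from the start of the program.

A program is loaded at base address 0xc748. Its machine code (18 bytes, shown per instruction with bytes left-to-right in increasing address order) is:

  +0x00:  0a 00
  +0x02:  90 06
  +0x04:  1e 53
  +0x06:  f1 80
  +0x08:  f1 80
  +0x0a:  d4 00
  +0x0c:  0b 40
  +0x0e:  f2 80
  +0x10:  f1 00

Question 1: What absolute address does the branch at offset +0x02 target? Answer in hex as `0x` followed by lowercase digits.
[02] 90 06 → 0x9006
  op=0x9006>>10=0x24 ⇒ je (J)
  imm@[9:0]=0x6 ⇒ #6
  target = base 0xc748 + off 0x02 + 2 + imm 6 = 0xc752

0xc752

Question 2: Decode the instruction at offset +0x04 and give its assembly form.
andi #83, x4

@+04  big-endian(1e 53) = 0x1e53
  op=0x1e53>>10=0x7 ⇒ andi (RI)
  rd@[9:7]=0x4 ⇒ x4
  imm@[6:0]=0x53 ⇒ #83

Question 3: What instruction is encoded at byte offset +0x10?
pop x2

@+10  big-endian(f1 00) = 0xf100
  opcode bits[15:10]=0x3c: pop/R
  [9:7] rd=2 = x2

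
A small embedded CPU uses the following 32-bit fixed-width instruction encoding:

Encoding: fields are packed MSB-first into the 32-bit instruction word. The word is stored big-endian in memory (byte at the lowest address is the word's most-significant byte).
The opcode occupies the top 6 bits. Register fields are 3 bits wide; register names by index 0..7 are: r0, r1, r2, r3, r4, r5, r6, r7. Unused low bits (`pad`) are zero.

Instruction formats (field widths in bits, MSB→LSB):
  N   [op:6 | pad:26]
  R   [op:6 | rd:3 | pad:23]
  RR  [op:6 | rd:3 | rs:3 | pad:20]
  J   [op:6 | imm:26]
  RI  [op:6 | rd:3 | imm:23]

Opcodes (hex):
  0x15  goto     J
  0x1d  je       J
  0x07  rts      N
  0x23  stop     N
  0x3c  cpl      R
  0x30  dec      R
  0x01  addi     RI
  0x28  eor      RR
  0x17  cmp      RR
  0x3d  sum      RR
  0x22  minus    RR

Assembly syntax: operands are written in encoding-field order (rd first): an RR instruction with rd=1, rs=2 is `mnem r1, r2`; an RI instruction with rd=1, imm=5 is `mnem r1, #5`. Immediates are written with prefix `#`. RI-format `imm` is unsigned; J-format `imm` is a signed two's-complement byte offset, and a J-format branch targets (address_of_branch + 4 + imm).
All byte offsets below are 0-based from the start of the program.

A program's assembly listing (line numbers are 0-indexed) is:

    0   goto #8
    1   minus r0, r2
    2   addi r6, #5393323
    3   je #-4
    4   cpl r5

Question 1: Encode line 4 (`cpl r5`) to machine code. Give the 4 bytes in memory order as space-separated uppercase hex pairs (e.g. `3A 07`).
line 4 (cpl): pack op=0x3c:6|rd=5:3|pad=0:23 = 0xf2800000; big→ f2 80 00 00

F2 80 00 00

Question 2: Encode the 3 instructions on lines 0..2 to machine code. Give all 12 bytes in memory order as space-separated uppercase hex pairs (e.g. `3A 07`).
54 00 00 08 88 20 00 00 07 52 4B AB

L0: goto op=0x15:6|imm=8:26 ⇒ 0x54000008 ⇒ big 54 00 00 08
L1: minus op=0x22:6|rd=0:3|rs=2:3|pad=0:20 ⇒ 0x88200000 ⇒ big 88 20 00 00
L2: addi op=0x1:6|rd=6:3|imm=5393323:23 ⇒ 0x07524bab ⇒ big 07 52 4b ab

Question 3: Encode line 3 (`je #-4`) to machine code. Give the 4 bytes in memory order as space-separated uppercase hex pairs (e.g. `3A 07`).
3. je fields op=0x1d:6|imm=-4:26 → word 77fffffch → 77 ff ff fc

77 FF FF FC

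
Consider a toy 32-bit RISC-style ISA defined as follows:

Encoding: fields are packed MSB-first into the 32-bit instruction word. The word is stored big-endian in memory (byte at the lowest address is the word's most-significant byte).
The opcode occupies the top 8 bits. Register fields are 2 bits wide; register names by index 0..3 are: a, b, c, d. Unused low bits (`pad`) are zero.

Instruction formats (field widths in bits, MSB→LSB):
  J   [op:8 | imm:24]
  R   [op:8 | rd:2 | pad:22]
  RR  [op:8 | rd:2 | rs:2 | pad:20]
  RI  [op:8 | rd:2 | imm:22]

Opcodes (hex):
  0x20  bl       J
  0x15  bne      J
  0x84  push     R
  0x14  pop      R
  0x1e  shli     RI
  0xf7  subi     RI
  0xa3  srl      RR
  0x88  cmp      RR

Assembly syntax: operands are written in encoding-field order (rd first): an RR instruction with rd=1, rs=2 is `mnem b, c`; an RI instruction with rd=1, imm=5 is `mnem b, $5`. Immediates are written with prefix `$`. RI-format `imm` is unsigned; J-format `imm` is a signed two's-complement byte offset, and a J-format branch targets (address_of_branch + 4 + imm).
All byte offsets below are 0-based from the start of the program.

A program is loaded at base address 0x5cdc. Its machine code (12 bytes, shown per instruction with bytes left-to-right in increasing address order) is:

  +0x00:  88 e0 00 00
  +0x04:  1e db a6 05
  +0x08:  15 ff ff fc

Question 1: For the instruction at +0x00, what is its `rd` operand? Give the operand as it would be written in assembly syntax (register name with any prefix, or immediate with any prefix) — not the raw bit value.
d

[00] 88 e0 00 00 → 0x88e00000
  opcode bits[31:24]=0x88: cmp/RR
  rd: (w>>22)&0x3=0x3 → d
  rs: (w>>20)&0x3=0x2 → c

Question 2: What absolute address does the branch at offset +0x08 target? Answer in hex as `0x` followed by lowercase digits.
0x5ce4

+0x08: 15 ff ff fc ⇒ word 0x15fffffc (big)
  op=0x15fffffc>>24=0x15 ⇒ bne (J)
  [23:0] imm=16777212 (s24→-4) = $-4
  target = base 0x5cdc + off 0x08 + 4 + imm -4 = 0x5ce4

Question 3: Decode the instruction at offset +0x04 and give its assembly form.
shli d, $1811973

[04] 1e db a6 05 → 0x1edba605
  op=0x1edba605>>24=0x1e ⇒ shli (RI)
  [23:22] rd=3 = d
  [21:0] imm=1811973 = $1811973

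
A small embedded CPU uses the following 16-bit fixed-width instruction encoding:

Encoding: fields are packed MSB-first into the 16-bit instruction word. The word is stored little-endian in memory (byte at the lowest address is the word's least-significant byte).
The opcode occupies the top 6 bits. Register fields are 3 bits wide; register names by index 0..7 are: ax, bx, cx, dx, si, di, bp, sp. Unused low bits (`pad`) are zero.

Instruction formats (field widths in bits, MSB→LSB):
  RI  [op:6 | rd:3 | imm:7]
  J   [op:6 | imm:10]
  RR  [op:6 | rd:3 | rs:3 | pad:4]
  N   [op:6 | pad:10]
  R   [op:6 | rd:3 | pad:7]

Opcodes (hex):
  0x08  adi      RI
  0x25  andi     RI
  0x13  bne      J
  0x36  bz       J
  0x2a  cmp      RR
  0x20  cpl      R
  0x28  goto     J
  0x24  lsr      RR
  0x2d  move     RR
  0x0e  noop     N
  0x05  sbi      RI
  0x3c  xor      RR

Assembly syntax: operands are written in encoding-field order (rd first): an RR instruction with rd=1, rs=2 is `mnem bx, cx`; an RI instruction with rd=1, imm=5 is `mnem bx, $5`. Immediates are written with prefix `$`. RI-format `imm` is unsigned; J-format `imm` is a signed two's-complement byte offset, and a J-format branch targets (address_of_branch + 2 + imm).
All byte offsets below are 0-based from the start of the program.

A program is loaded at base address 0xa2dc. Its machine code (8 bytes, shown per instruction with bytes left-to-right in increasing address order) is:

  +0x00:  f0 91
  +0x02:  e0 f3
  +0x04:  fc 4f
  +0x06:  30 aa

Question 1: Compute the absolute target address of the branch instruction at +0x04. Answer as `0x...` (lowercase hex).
off 0x04: read fc 4f as little → 0x4ffc
  opcode bits[15:10]=0x13: bne/J
  [9:0] imm=1020 (s10→-4) = $-4
  target = base 0xa2dc + off 0x04 + 2 + imm -4 = 0xa2de

0xa2de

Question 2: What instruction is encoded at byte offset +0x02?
off 0x02: read e0 f3 as little → 0xf3e0
  op=0xf3e0>>10=0x3c ⇒ xor (RR)
  rd@[9:7]=0x7 ⇒ sp
  rs@[6:4]=0x6 ⇒ bp

xor sp, bp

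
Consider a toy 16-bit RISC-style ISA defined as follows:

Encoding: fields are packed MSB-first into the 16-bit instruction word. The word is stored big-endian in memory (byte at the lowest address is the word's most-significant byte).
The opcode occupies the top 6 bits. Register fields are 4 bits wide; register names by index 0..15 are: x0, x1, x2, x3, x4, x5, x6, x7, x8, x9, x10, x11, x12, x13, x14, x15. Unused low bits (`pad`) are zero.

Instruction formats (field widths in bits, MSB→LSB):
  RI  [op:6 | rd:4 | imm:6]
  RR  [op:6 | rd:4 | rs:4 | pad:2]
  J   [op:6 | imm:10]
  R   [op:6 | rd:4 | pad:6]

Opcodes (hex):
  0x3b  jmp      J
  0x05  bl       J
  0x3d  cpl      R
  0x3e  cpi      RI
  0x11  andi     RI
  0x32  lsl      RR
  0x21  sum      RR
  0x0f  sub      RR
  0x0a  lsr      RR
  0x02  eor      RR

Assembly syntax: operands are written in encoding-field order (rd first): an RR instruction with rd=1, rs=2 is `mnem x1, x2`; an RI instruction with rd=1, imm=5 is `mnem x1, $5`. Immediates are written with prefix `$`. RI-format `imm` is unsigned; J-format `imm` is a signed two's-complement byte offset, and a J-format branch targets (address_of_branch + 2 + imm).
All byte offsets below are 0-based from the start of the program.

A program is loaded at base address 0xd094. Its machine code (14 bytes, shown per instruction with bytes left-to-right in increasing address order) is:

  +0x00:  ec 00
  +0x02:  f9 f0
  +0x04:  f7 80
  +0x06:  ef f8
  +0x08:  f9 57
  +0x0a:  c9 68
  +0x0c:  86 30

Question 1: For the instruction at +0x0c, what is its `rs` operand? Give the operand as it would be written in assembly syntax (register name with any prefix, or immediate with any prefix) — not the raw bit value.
x12

@+0c  big-endian(86 30) = 0x8630
  op=0x8630>>10=0x21 ⇒ sum (RR)
  rd@[9:6]=0x8 ⇒ x8
  rs@[5:2]=0xc ⇒ x12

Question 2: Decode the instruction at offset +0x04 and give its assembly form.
[04] f7 80 → 0xf780
  op=0xf780>>10=0x3d ⇒ cpl (R)
  rd@[9:6]=0xe ⇒ x14

cpl x14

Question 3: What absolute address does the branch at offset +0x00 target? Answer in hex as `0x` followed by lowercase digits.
0xd096

[00] ec 00 → 0xec00
  top 6b → 0x3b → jmp [J]
  [9:0] imm=0 = $0
  target = base 0xd094 + off 0x00 + 2 + imm 0 = 0xd096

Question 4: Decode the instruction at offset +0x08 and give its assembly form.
[08] f9 57 → 0xf957
  top 6b → 0x3e → cpi [RI]
  [9:6] rd=5 = x5
  [5:0] imm=23 = $23

cpi x5, $23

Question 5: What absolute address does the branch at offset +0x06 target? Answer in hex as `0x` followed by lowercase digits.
0xd094

off 0x06: read ef f8 as big → 0xeff8
  op=0xeff8>>10=0x3b ⇒ jmp (J)
  imm@[9:0]=0x3f8 (s10→-8) ⇒ $-8
  target = base 0xd094 + off 0x06 + 2 + imm -8 = 0xd094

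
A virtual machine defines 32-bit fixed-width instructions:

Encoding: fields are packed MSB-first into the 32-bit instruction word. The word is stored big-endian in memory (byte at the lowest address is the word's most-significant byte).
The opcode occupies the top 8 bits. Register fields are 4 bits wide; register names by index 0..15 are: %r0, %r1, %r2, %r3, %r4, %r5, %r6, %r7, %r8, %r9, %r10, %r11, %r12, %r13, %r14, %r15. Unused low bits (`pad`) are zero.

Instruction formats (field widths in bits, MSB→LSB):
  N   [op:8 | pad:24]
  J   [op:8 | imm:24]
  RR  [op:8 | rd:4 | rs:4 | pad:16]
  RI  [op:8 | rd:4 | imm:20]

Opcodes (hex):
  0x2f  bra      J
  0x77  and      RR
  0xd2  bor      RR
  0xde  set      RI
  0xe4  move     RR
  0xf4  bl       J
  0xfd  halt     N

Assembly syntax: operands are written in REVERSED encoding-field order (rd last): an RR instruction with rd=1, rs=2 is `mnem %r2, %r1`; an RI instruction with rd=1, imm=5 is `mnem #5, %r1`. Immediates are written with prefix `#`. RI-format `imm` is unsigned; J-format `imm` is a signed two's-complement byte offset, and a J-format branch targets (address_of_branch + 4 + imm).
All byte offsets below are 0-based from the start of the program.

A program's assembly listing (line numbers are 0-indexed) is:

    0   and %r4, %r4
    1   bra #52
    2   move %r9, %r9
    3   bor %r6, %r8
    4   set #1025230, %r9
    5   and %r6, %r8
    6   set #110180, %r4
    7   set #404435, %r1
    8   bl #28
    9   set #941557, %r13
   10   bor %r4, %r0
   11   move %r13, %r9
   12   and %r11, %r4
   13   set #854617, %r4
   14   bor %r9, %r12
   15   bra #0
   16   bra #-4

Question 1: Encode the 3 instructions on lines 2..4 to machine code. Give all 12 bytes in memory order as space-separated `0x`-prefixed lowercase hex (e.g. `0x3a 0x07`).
0xe4 0x99 0x00 0x00 0xd2 0x86 0x00 0x00 0xde 0x9f 0xa4 0xce

2. move fields op=0xe4:8|rd=9:4|rs=9:4|pad=0:16 → word e4990000h → e4 99 00 00
3. bor fields op=0xd2:8|rd=8:4|rs=6:4|pad=0:16 → word d2860000h → d2 86 00 00
4. set fields op=0xde:8|rd=9:4|imm=1025230:20 → word de9fa4ceh → de 9f a4 ce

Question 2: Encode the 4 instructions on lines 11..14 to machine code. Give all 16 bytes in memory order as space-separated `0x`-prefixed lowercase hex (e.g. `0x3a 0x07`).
L11: move op=0xe4:8|rd=9:4|rs=13:4|pad=0:16 ⇒ 0xe49d0000 ⇒ big e4 9d 00 00
L12: and op=0x77:8|rd=4:4|rs=11:4|pad=0:16 ⇒ 0x774b0000 ⇒ big 77 4b 00 00
L13: set op=0xde:8|rd=4:4|imm=854617:20 ⇒ 0xde4d0a59 ⇒ big de 4d 0a 59
L14: bor op=0xd2:8|rd=12:4|rs=9:4|pad=0:16 ⇒ 0xd2c90000 ⇒ big d2 c9 00 00

0xe4 0x9d 0x00 0x00 0x77 0x4b 0x00 0x00 0xde 0x4d 0x0a 0x59 0xd2 0xc9 0x00 0x00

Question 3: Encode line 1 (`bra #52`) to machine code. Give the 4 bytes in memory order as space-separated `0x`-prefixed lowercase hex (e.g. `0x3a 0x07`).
0x2f 0x00 0x00 0x34

L1: bra op=0x2f:8|imm=52:24 ⇒ 0x2f000034 ⇒ big 2f 00 00 34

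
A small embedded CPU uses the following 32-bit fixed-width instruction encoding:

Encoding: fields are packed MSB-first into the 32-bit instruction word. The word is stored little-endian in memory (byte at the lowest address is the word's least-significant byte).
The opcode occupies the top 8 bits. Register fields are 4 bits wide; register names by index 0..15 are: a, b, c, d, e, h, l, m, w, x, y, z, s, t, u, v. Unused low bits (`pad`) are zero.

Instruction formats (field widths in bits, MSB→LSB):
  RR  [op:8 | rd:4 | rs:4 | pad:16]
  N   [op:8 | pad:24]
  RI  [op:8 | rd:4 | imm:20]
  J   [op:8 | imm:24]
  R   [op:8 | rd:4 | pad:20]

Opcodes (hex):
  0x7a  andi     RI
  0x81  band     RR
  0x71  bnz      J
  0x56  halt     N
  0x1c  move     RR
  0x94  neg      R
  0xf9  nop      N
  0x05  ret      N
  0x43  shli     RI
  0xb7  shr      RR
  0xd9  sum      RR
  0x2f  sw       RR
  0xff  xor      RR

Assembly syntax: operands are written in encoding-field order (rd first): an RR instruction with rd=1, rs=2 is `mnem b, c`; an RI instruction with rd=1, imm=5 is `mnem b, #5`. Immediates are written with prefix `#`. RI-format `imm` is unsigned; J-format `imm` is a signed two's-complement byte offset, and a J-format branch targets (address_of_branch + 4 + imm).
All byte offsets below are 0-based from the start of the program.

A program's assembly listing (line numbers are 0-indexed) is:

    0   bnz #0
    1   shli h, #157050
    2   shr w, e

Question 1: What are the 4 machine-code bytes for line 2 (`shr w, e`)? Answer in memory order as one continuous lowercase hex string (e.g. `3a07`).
000084b7

2. shr fields op=0xb7:8|rd=8:4|rs=4:4|pad=0:16 → word b7840000h → 00 00 84 b7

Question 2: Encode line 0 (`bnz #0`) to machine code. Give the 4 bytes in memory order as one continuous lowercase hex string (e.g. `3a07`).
L0: bnz op=0x71:8|imm=0:24 ⇒ 0x71000000 ⇒ little 00 00 00 71

00000071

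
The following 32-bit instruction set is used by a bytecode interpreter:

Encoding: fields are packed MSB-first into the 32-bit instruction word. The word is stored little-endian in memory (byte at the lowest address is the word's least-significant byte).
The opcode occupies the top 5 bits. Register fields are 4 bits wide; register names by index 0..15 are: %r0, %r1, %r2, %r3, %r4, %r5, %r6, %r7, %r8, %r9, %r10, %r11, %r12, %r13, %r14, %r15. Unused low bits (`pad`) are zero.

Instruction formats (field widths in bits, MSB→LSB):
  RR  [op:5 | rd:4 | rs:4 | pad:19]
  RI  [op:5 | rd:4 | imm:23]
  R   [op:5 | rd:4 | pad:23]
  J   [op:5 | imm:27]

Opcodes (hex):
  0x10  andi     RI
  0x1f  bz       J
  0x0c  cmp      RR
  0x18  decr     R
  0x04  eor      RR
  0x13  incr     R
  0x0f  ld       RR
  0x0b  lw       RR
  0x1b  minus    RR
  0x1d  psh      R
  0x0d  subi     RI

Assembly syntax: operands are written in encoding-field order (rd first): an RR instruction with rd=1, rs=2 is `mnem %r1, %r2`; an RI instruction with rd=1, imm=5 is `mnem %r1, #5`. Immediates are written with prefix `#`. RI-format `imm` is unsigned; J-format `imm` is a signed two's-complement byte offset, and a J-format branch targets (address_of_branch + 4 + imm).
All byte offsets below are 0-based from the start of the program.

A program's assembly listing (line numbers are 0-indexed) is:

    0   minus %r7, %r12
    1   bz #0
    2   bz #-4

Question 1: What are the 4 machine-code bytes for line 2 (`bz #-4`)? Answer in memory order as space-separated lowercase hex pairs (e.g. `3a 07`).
fc ff ff ff

line 2 (bz): pack op=0x1f:5|imm=-4:27 = 0xfffffffc; little→ fc ff ff ff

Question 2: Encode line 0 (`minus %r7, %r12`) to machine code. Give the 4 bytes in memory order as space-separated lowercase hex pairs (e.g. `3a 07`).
00 00 e0 db

0. minus fields op=0x1b:5|rd=7:4|rs=12:4|pad=0:19 → word dbe00000h → 00 00 e0 db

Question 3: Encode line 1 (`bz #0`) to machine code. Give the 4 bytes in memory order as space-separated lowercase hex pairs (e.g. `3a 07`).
00 00 00 f8

1. bz fields op=0x1f:5|imm=0:27 → word f8000000h → 00 00 00 f8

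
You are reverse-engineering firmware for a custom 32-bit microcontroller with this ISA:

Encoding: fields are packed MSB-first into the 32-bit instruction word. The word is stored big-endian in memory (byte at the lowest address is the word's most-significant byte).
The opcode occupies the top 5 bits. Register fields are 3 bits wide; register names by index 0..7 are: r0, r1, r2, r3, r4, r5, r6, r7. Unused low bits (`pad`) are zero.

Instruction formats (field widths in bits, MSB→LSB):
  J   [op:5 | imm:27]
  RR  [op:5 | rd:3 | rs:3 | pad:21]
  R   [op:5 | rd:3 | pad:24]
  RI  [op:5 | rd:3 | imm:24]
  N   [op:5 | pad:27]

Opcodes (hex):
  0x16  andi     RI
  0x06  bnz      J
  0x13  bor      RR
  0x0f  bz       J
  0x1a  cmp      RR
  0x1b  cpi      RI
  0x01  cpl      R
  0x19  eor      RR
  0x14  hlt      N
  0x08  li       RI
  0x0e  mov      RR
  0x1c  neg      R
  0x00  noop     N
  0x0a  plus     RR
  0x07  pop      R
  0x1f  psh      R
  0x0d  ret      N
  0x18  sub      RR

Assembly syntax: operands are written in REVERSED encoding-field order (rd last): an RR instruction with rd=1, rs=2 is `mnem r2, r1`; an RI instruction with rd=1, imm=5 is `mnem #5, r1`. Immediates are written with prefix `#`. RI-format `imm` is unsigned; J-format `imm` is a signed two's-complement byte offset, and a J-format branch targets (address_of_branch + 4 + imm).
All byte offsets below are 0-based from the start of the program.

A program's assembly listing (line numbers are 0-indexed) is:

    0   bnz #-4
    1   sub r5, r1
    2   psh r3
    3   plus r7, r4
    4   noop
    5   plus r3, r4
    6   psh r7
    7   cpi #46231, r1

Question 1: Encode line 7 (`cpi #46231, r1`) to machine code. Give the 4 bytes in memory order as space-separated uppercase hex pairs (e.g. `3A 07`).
D9 00 B4 97

line 7 (cpi): pack op=0x1b:5|rd=1:3|imm=46231:24 = 0xd900b497; big→ d9 00 b4 97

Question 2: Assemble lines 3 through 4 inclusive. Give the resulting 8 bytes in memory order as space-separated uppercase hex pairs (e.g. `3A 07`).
54 E0 00 00 00 00 00 00

L3: plus op=0xa:5|rd=4:3|rs=7:3|pad=0:21 ⇒ 0x54e00000 ⇒ big 54 e0 00 00
L4: noop op=0x0:5|pad=0:27 ⇒ 0x00000000 ⇒ big 00 00 00 00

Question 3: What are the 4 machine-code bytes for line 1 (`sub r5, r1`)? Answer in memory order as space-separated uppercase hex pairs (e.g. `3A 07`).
L1: sub op=0x18:5|rd=1:3|rs=5:3|pad=0:21 ⇒ 0xc1a00000 ⇒ big c1 a0 00 00

C1 A0 00 00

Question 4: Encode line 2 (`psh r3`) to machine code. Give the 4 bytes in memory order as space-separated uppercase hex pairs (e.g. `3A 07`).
FB 00 00 00

2. psh fields op=0x1f:5|rd=3:3|pad=0:24 → word fb000000h → fb 00 00 00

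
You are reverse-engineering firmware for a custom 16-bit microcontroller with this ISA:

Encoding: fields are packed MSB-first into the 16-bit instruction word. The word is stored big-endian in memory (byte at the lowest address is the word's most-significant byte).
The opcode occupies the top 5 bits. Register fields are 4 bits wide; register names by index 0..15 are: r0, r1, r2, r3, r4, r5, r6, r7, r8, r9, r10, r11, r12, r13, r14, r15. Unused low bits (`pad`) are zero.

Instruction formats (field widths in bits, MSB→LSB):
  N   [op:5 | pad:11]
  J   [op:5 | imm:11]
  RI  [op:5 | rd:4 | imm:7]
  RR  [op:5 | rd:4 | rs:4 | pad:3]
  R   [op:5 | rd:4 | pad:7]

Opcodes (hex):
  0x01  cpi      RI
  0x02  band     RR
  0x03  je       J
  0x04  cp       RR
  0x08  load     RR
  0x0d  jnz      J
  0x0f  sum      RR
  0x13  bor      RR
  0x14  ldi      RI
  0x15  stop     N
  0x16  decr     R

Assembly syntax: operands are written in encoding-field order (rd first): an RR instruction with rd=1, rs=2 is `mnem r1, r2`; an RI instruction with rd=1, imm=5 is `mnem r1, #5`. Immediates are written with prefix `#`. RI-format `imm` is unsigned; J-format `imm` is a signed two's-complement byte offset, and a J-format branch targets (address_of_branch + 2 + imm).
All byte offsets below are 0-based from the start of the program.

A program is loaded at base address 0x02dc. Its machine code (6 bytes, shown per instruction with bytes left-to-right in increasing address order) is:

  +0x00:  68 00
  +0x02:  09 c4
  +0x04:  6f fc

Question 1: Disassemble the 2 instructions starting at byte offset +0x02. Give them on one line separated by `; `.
[02] 09 c4 → 0x09c4
  opcode bits[15:11]=0x1: cpi/RI
  [10:7] rd=3 = r3
  [6:0] imm=68 = #68
[04] 6f fc → 0x6ffc
  opcode bits[15:11]=0xd: jnz/J
  [10:0] imm=2044 (s11→-4) = #-4

cpi r3, #68; jnz #-4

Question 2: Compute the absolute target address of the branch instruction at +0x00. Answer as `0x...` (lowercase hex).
@+00  big-endian(68 00) = 0x6800
  op=0x6800>>11=0xd ⇒ jnz (J)
  imm@[10:0]=0x0 ⇒ #0
  target = base 0x02dc + off 0x00 + 2 + imm 0 = 0x02de

0x02de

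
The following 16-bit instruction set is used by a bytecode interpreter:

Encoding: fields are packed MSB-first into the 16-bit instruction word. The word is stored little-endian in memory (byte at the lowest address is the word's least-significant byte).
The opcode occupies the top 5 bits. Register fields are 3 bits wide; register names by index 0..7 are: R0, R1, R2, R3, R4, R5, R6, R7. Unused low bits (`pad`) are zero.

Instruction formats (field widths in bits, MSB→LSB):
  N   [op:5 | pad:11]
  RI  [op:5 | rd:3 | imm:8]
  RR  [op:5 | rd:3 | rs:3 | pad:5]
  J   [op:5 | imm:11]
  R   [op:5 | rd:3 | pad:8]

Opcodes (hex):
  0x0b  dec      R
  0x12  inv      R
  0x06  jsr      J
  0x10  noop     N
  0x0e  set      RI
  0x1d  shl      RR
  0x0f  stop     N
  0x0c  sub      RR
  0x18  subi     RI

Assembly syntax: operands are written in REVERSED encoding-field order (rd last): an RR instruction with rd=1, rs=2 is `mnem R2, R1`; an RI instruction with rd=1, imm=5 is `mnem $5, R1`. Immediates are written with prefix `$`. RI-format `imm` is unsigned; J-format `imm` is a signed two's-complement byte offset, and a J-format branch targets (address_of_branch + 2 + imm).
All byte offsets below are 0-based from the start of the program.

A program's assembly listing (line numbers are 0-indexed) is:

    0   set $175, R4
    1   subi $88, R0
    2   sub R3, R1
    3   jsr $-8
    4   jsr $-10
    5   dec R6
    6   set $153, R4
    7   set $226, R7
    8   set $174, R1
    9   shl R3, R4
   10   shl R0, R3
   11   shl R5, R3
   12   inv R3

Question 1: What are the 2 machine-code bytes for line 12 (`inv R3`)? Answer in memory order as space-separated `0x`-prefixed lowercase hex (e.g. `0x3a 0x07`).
line 12 (inv): pack op=0x12:5|rd=3:3|pad=0:8 = 0x9300; little→ 00 93

0x00 0x93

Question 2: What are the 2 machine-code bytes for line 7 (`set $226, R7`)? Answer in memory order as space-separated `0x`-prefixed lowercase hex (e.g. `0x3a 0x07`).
L7: set op=0xe:5|rd=7:3|imm=226:8 ⇒ 0x77e2 ⇒ little e2 77

0xe2 0x77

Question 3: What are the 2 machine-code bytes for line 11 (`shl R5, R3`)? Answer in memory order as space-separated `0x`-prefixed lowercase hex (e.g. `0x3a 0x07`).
0xa0 0xeb

11. shl fields op=0x1d:5|rd=3:3|rs=5:3|pad=0:5 → word eba0h → a0 eb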